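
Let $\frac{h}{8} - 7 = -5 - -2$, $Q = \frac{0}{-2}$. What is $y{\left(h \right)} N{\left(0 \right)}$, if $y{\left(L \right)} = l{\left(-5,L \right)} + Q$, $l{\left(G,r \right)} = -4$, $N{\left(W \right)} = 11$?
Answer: $-44$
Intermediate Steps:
$Q = 0$ ($Q = 0 \left(- \frac{1}{2}\right) = 0$)
$h = 32$ ($h = 56 + 8 \left(-5 - -2\right) = 56 + 8 \left(-5 + 2\right) = 56 + 8 \left(-3\right) = 56 - 24 = 32$)
$y{\left(L \right)} = -4$ ($y{\left(L \right)} = -4 + 0 = -4$)
$y{\left(h \right)} N{\left(0 \right)} = \left(-4\right) 11 = -44$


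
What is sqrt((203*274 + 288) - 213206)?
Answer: 4*I*sqrt(9831) ≈ 396.61*I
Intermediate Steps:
sqrt((203*274 + 288) - 213206) = sqrt((55622 + 288) - 213206) = sqrt(55910 - 213206) = sqrt(-157296) = 4*I*sqrt(9831)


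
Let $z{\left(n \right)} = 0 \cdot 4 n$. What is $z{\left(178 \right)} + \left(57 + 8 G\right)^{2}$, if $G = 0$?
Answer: $3249$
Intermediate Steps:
$z{\left(n \right)} = 0$ ($z{\left(n \right)} = 0 n = 0$)
$z{\left(178 \right)} + \left(57 + 8 G\right)^{2} = 0 + \left(57 + 8 \cdot 0\right)^{2} = 0 + \left(57 + 0\right)^{2} = 0 + 57^{2} = 0 + 3249 = 3249$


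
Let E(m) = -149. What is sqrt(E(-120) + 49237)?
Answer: 8*sqrt(767) ≈ 221.56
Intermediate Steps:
sqrt(E(-120) + 49237) = sqrt(-149 + 49237) = sqrt(49088) = 8*sqrt(767)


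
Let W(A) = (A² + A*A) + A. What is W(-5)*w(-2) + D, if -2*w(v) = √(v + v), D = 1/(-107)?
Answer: -1/107 - 45*I ≈ -0.0093458 - 45.0*I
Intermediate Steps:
D = -1/107 ≈ -0.0093458
W(A) = A + 2*A² (W(A) = (A² + A²) + A = 2*A² + A = A + 2*A²)
w(v) = -√2*√v/2 (w(v) = -√(v + v)/2 = -√2*√v/2)
W(-5)*w(-2) + D = (-5*(1 + 2*(-5)))*(-√2*√(-2)/2) - 1/107 = (-5*(1 - 10))*(-√2*I*√2/2) - 1/107 = (-5*(-9))*(-I) - 1/107 = 45*(-I) - 1/107 = -45*I - 1/107 = -1/107 - 45*I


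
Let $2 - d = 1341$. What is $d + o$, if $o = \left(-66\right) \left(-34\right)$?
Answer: $905$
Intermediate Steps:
$d = -1339$ ($d = 2 - 1341 = -1339$)
$o = 2244$
$d + o = -1339 + 2244 = 905$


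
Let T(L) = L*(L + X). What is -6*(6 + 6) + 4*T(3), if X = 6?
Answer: 36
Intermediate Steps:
T(L) = L*(6 + L) (T(L) = L*(L + 6) = L*(6 + L))
-6*(6 + 6) + 4*T(3) = -6*(6 + 6) + 4*(3*(6 + 3)) = -6*12 + 4*(3*9) = -72 + 4*27 = -72 + 108 = 36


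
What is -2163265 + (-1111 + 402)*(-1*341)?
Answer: -1921496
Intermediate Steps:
-2163265 + (-1111 + 402)*(-1*341) = -2163265 - 709*(-341) = -2163265 + 241769 = -1921496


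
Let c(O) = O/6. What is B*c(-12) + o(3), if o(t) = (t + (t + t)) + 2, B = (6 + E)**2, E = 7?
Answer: -327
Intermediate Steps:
B = 169 (B = (6 + 7)**2 = 13**2 = 169)
c(O) = O/6 (c(O) = O*(1/6) = O/6)
o(t) = 2 + 3*t (o(t) = (t + 2*t) + 2 = 3*t + 2 = 2 + 3*t)
B*c(-12) + o(3) = 169*((1/6)*(-12)) + (2 + 3*3) = 169*(-2) + (2 + 9) = -338 + 11 = -327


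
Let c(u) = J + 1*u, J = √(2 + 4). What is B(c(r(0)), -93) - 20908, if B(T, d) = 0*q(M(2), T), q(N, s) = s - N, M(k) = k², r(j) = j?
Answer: -20908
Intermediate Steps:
J = √6 ≈ 2.4495
c(u) = u + √6 (c(u) = √6 + 1*u = √6 + u = u + √6)
B(T, d) = 0 (B(T, d) = 0*(T - 1*2²) = 0*(T - 1*4) = 0*(T - 4) = 0*(-4 + T) = 0)
B(c(r(0)), -93) - 20908 = 0 - 20908 = -20908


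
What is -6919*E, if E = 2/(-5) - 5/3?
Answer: 214489/15 ≈ 14299.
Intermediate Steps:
E = -31/15 (E = 2*(-1/5) - 5*1/3 = -2/5 - 5/3 = -31/15 ≈ -2.0667)
-6919*E = -6919*(-31/15) = 214489/15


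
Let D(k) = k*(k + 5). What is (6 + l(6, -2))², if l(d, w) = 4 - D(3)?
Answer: 196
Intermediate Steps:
D(k) = k*(5 + k)
l(d, w) = -20 (l(d, w) = 4 - 3*(5 + 3) = 4 - 3*8 = 4 - 1*24 = 4 - 24 = -20)
(6 + l(6, -2))² = (6 - 20)² = (-14)² = 196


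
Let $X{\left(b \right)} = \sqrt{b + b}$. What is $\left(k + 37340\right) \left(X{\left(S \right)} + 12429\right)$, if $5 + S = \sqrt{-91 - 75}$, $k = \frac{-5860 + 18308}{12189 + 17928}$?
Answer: $\frac{4659140027604}{10039} + \frac{1124581228 \sqrt{-10 + 2 i \sqrt{166}}}{30117} \approx 4.6422 \cdot 10^{8} + 1.6199 \cdot 10^{5} i$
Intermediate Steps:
$k = \frac{12448}{30117} \approx 0.41332$
$S = -5 + i \sqrt{166}$ ($S = -5 + \sqrt{-91 - 75} = -5 + \sqrt{-166} = -5 + i \sqrt{166} \approx -5.0 + 12.884 i$)
$X{\left(b \right)} = \sqrt{2} \sqrt{b}$ ($X{\left(b \right)} = \sqrt{2 b} = \sqrt{2} \sqrt{b}$)
$\left(k + 37340\right) \left(X{\left(S \right)} + 12429\right) = \left(\frac{12448}{30117} + 37340\right) \left(\sqrt{2} \sqrt{-5 + i \sqrt{166}} + 12429\right) = \frac{1124581228 \left(12429 + \sqrt{2} \sqrt{-5 + i \sqrt{166}}\right)}{30117} = \frac{4659140027604}{10039} + \frac{1124581228 \sqrt{2} \sqrt{-5 + i \sqrt{166}}}{30117}$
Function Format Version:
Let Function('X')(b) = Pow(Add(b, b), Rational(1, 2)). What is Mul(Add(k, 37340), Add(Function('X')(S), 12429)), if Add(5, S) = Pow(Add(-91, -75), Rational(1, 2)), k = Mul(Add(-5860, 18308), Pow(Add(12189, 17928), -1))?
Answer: Add(Rational(4659140027604, 10039), Mul(Rational(1124581228, 30117), Pow(Add(-10, Mul(2, I, Pow(166, Rational(1, 2)))), Rational(1, 2)))) ≈ Add(4.6422e+8, Mul(1.6199e+5, I))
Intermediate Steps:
k = Rational(12448, 30117) (k = Mul(12448, Pow(30117, -1)) = Mul(12448, Rational(1, 30117)) = Rational(12448, 30117) ≈ 0.41332)
S = Add(-5, Mul(I, Pow(166, Rational(1, 2)))) (S = Add(-5, Pow(Add(-91, -75), Rational(1, 2))) = Add(-5, Pow(-166, Rational(1, 2))) = Add(-5, Mul(I, Pow(166, Rational(1, 2)))) ≈ Add(-5.0000, Mul(12.884, I)))
Function('X')(b) = Mul(Pow(2, Rational(1, 2)), Pow(b, Rational(1, 2))) (Function('X')(b) = Pow(Mul(2, b), Rational(1, 2)) = Mul(Pow(2, Rational(1, 2)), Pow(b, Rational(1, 2))))
Mul(Add(k, 37340), Add(Function('X')(S), 12429)) = Mul(Add(Rational(12448, 30117), 37340), Add(Mul(Pow(2, Rational(1, 2)), Pow(Add(-5, Mul(I, Pow(166, Rational(1, 2)))), Rational(1, 2))), 12429)) = Mul(Rational(1124581228, 30117), Add(12429, Mul(Pow(2, Rational(1, 2)), Pow(Add(-5, Mul(I, Pow(166, Rational(1, 2)))), Rational(1, 2))))) = Add(Rational(4659140027604, 10039), Mul(Rational(1124581228, 30117), Pow(2, Rational(1, 2)), Pow(Add(-5, Mul(I, Pow(166, Rational(1, 2)))), Rational(1, 2))))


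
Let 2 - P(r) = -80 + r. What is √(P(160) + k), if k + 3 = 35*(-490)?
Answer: I*√17231 ≈ 131.27*I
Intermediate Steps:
P(r) = 82 - r (P(r) = 2 - (-80 + r) = 2 + (80 - r) = 82 - r)
k = -17153 (k = -3 + 35*(-490) = -3 - 17150 = -17153)
√(P(160) + k) = √((82 - 1*160) - 17153) = √((82 - 160) - 17153) = √(-78 - 17153) = √(-17231) = I*√17231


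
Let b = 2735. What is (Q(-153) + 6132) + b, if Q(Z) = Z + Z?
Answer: 8561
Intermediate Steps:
Q(Z) = 2*Z
(Q(-153) + 6132) + b = (2*(-153) + 6132) + 2735 = (-306 + 6132) + 2735 = 5826 + 2735 = 8561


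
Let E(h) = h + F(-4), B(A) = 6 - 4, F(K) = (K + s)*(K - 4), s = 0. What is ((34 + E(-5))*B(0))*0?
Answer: 0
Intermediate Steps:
F(K) = K*(-4 + K) (F(K) = (K + 0)*(K - 4) = K*(-4 + K))
B(A) = 2
E(h) = 32 + h (E(h) = h - 4*(-4 - 4) = h - 4*(-8) = h + 32 = 32 + h)
((34 + E(-5))*B(0))*0 = ((34 + (32 - 5))*2)*0 = ((34 + 27)*2)*0 = (61*2)*0 = 122*0 = 0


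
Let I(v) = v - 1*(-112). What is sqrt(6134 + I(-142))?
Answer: 2*sqrt(1526) ≈ 78.128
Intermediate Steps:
I(v) = 112 + v (I(v) = v + 112 = 112 + v)
sqrt(6134 + I(-142)) = sqrt(6134 + (112 - 142)) = sqrt(6134 - 30) = sqrt(6104) = 2*sqrt(1526)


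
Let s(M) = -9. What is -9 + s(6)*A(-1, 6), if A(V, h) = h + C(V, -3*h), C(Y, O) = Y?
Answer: -54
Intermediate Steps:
A(V, h) = V + h (A(V, h) = h + V = V + h)
-9 + s(6)*A(-1, 6) = -9 - 9*(-1 + 6) = -9 - 9*5 = -9 - 45 = -54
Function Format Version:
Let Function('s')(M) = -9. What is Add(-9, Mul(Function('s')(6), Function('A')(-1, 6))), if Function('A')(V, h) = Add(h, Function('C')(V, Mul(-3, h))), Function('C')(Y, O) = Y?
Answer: -54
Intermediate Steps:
Function('A')(V, h) = Add(V, h) (Function('A')(V, h) = Add(h, V) = Add(V, h))
Add(-9, Mul(Function('s')(6), Function('A')(-1, 6))) = Add(-9, Mul(-9, Add(-1, 6))) = Add(-9, Mul(-9, 5)) = Add(-9, -45) = -54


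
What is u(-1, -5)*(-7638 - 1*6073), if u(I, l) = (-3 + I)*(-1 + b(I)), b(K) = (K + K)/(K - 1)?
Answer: 0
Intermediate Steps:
b(K) = 2*K/(-1 + K) (b(K) = (2*K)/(-1 + K) = 2*K/(-1 + K))
u(I, l) = (-1 + 2*I/(-1 + I))*(-3 + I) (u(I, l) = (-3 + I)*(-1 + 2*I/(-1 + I)) = (-1 + 2*I/(-1 + I))*(-3 + I))
u(-1, -5)*(-7638 - 1*6073) = ((-3 + (-1)² - 2*(-1))/(-1 - 1))*(-7638 - 1*6073) = ((-3 + 1 + 2)/(-2))*(-7638 - 6073) = -½*0*(-13711) = 0*(-13711) = 0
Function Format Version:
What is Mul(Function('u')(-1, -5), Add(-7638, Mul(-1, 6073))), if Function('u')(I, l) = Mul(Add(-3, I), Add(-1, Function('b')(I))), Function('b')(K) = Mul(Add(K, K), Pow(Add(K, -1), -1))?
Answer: 0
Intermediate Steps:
Function('b')(K) = Mul(2, K, Pow(Add(-1, K), -1)) (Function('b')(K) = Mul(Mul(2, K), Pow(Add(-1, K), -1)) = Mul(2, K, Pow(Add(-1, K), -1)))
Function('u')(I, l) = Mul(Add(-1, Mul(2, I, Pow(Add(-1, I), -1))), Add(-3, I)) (Function('u')(I, l) = Mul(Add(-3, I), Add(-1, Mul(2, I, Pow(Add(-1, I), -1)))) = Mul(Add(-1, Mul(2, I, Pow(Add(-1, I), -1))), Add(-3, I)))
Mul(Function('u')(-1, -5), Add(-7638, Mul(-1, 6073))) = Mul(Mul(Pow(Add(-1, -1), -1), Add(-3, Pow(-1, 2), Mul(-2, -1))), Add(-7638, Mul(-1, 6073))) = Mul(Mul(Pow(-2, -1), Add(-3, 1, 2)), Add(-7638, -6073)) = Mul(Mul(Rational(-1, 2), 0), -13711) = Mul(0, -13711) = 0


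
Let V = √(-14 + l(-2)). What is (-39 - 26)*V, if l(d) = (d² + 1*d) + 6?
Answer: -65*I*√6 ≈ -159.22*I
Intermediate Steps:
l(d) = 6 + d + d² (l(d) = (d² + d) + 6 = (d + d²) + 6 = 6 + d + d²)
V = I*√6 (V = √(-14 + (6 - 2 + (-2)²)) = √(-14 + (6 - 2 + 4)) = √(-14 + 8) = √(-6) = I*√6 ≈ 2.4495*I)
(-39 - 26)*V = (-39 - 26)*(I*√6) = -65*I*√6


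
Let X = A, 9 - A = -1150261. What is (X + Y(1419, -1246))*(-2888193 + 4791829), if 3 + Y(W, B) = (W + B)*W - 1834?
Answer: 2653516293120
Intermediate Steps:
Y(W, B) = -1837 + W*(B + W) (Y(W, B) = -3 + ((W + B)*W - 1834) = -3 + ((B + W)*W - 1834) = -3 + (W*(B + W) - 1834) = -3 + (-1834 + W*(B + W)) = -1837 + W*(B + W))
A = 1150270 (A = 9 - 1*(-1150261) = 9 + 1150261 = 1150270)
X = 1150270
(X + Y(1419, -1246))*(-2888193 + 4791829) = (1150270 + (-1837 + 1419**2 - 1246*1419))*(-2888193 + 4791829) = (1150270 + (-1837 + 2013561 - 1768074))*1903636 = (1150270 + 243650)*1903636 = 1393920*1903636 = 2653516293120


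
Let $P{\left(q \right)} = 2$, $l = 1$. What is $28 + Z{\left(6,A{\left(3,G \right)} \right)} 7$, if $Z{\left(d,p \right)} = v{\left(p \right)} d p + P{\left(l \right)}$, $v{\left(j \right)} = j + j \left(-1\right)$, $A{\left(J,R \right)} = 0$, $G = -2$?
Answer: $42$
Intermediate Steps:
$v{\left(j \right)} = 0$ ($v{\left(j \right)} = j - j = 0$)
$Z{\left(d,p \right)} = 2$ ($Z{\left(d,p \right)} = 0 d p + 2 = 0 p + 2 = 0 + 2 = 2$)
$28 + Z{\left(6,A{\left(3,G \right)} \right)} 7 = 28 + 2 \cdot 7 = 28 + 14 = 42$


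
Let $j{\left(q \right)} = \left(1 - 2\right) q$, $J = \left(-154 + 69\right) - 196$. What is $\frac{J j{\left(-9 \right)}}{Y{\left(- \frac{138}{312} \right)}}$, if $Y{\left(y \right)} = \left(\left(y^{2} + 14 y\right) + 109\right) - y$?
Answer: $- \frac{2279472}{93239} \approx -24.448$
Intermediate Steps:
$J = -281$ ($J = -85 - 196 = -281$)
$Y{\left(y \right)} = 109 + y^{2} + 13 y$ ($Y{\left(y \right)} = \left(109 + y^{2} + 14 y\right) - y = 109 + y^{2} + 13 y$)
$j{\left(q \right)} = - q$
$\frac{J j{\left(-9 \right)}}{Y{\left(- \frac{138}{312} \right)}} = \frac{\left(-281\right) \left(\left(-1\right) \left(-9\right)\right)}{109 + \left(- \frac{138}{312}\right)^{2} + 13 \left(- \frac{138}{312}\right)} = \frac{\left(-281\right) 9}{109 + \left(\left(-138\right) \frac{1}{312}\right)^{2} + 13 \left(\left(-138\right) \frac{1}{312}\right)} = - \frac{2529}{109 + \left(- \frac{23}{52}\right)^{2} + 13 \left(- \frac{23}{52}\right)} = - \frac{2529}{109 + \frac{529}{2704} - \frac{23}{4}} = - \frac{2529}{\frac{279717}{2704}} = \left(-2529\right) \frac{2704}{279717} = - \frac{2279472}{93239}$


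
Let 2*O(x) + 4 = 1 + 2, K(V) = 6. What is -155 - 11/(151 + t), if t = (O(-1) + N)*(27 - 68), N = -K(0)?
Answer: -129447/835 ≈ -155.03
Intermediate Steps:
O(x) = -1/2 (O(x) = -2 + (1 + 2)/2 = -2 + (1/2)*3 = -2 + 3/2 = -1/2)
N = -6 (N = -1*6 = -6)
t = 533/2 (t = (-1/2 - 6)*(27 - 68) = -13/2*(-41) = 533/2 ≈ 266.50)
-155 - 11/(151 + t) = -155 - 11/(151 + 533/2) = -155 - 11/835/2 = -155 - 11*2/835 = -155 - 22/835 = -129447/835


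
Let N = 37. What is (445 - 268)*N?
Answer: 6549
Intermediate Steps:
(445 - 268)*N = (445 - 268)*37 = 177*37 = 6549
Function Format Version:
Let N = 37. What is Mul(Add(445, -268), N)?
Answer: 6549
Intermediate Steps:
Mul(Add(445, -268), N) = Mul(Add(445, -268), 37) = Mul(177, 37) = 6549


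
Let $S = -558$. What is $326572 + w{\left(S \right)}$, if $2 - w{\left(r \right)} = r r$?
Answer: $15210$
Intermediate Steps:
$w{\left(r \right)} = 2 - r^{2}$ ($w{\left(r \right)} = 2 - r r = 2 - r^{2}$)
$326572 + w{\left(S \right)} = 326572 + \left(2 - \left(-558\right)^{2}\right) = 326572 + \left(2 - 311364\right) = 326572 - 311362 = 15210$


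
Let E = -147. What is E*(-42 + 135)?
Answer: -13671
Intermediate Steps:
E*(-42 + 135) = -147*(-42 + 135) = -147*93 = -13671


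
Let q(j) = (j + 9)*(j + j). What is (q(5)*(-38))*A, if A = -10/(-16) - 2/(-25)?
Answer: -18753/5 ≈ -3750.6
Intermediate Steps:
q(j) = 2*j*(9 + j) (q(j) = (9 + j)*(2*j) = 2*j*(9 + j))
A = 141/200 (A = -10*(-1/16) - 2*(-1/25) = 5/8 + 2/25 = 141/200 ≈ 0.70500)
(q(5)*(-38))*A = ((2*5*(9 + 5))*(-38))*(141/200) = ((2*5*14)*(-38))*(141/200) = (140*(-38))*(141/200) = -5320*141/200 = -18753/5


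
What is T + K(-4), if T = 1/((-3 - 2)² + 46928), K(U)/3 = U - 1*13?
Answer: -2394602/46953 ≈ -51.000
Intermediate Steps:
K(U) = -39 + 3*U (K(U) = 3*(U - 1*13) = 3*(U - 13) = 3*(-13 + U) = -39 + 3*U)
T = 1/46953 (T = 1/((-5)² + 46928) = 1/(25 + 46928) = 1/46953 ≈ 2.1298e-5)
T + K(-4) = 1/46953 + (-39 + 3*(-4)) = 1/46953 + (-39 - 12) = 1/46953 - 51 = -2394602/46953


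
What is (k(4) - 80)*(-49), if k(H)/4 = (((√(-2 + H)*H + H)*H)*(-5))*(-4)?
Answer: -58800 - 62720*√2 ≈ -1.4750e+5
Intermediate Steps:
k(H) = 80*H*(H + H*√(-2 + H)) (k(H) = 4*((((√(-2 + H)*H + H)*H)*(-5))*(-4)) = 4*((((H*√(-2 + H) + H)*H)*(-5))*(-4)) = 4*((((H + H*√(-2 + H))*H)*(-5))*(-4)) = 4*(((H*(H + H*√(-2 + H)))*(-5))*(-4)) = 4*(-5*H*(H + H*√(-2 + H))*(-4)) = 4*(20*H*(H + H*√(-2 + H))) = 80*H*(H + H*√(-2 + H)))
(k(4) - 80)*(-49) = (80*4²*(1 + √(-2 + 4)) - 80)*(-49) = (80*16*(1 + √2) - 80)*(-49) = ((1280 + 1280*√2) - 80)*(-49) = (1200 + 1280*√2)*(-49) = -58800 - 62720*√2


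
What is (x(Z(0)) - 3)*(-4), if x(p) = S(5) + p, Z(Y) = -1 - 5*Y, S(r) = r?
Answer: -4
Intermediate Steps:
x(p) = 5 + p
(x(Z(0)) - 3)*(-4) = ((5 + (-1 - 5*0)) - 3)*(-4) = ((5 + (-1 + 0)) - 3)*(-4) = ((5 - 1) - 3)*(-4) = (4 - 3)*(-4) = 1*(-4) = -4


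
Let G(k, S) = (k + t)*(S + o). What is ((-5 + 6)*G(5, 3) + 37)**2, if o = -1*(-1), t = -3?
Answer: 2025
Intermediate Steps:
o = 1
G(k, S) = (1 + S)*(-3 + k) (G(k, S) = (k - 3)*(S + 1) = (-3 + k)*(1 + S) = (1 + S)*(-3 + k))
((-5 + 6)*G(5, 3) + 37)**2 = ((-5 + 6)*(-3 + 5 - 3*3 + 3*5) + 37)**2 = (1*(-3 + 5 - 9 + 15) + 37)**2 = (1*8 + 37)**2 = (8 + 37)**2 = 45**2 = 2025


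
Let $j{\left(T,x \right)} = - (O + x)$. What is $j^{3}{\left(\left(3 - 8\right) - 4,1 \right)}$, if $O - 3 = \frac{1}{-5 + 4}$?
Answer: $-27$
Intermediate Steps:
$O = 2$ ($O = 3 + \frac{1}{-5 + 4} = 3 + \frac{1}{-1} = 3 - 1 = 2$)
$j{\left(T,x \right)} = -2 - x$ ($j{\left(T,x \right)} = - (2 + x) = -2 - x$)
$j^{3}{\left(\left(3 - 8\right) - 4,1 \right)} = \left(-2 - 1\right)^{3} = \left(-3\right)^{3} = -27$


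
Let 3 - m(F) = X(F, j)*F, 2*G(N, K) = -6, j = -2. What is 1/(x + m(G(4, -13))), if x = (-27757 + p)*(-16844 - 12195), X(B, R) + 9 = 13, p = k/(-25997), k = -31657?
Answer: 25997/20953586593763 ≈ 1.2407e-9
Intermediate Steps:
p = 31657/25997 (p = -31657/(-25997) = -31657*(-1/25997) = 31657/25997 ≈ 1.2177)
X(B, R) = 4 (X(B, R) = -9 + 13 = 4)
G(N, K) = -3 (G(N, K) = (½)*(-6) = -3)
x = 20953586203808/25997 (x = (-27757 + 31657/25997)*(-16844 - 12195) = -721567072/25997*(-29039) = 20953586203808/25997 ≈ 8.0600e+8)
m(F) = 3 - 4*F
1/(x + m(G(4, -13))) = 1/(20953586203808/25997 + (3 - 4*(-3))) = 1/(20953586203808/25997 + (3 + 12)) = 1/(20953586203808/25997 + 15) = 1/(20953586593763/25997) = 25997/20953586593763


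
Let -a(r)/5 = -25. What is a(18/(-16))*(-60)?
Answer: -7500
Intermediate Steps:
a(r) = 125 (a(r) = -5*(-25) = 125)
a(18/(-16))*(-60) = 125*(-60) = -7500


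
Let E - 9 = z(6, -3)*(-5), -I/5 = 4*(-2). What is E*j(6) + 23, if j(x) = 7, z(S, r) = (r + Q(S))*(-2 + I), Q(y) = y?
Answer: -3904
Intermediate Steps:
I = 40 (I = -20*(-2) = -5*(-8) = 40)
z(S, r) = 38*S + 38*r (z(S, r) = (r + S)*(-2 + 40) = (S + r)*38 = 38*S + 38*r)
E = -561 (E = 9 + (38*6 + 38*(-3))*(-5) = 9 + (228 - 114)*(-5) = 9 + 114*(-5) = 9 - 570 = -561)
E*j(6) + 23 = -561*7 + 23 = -3927 + 23 = -3904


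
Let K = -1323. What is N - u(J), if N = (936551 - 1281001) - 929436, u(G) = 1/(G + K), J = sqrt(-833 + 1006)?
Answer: -2229499224893/1750156 + sqrt(173)/1750156 ≈ -1.2739e+6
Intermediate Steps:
J = sqrt(173) ≈ 13.153
u(G) = 1/(-1323 + G) (u(G) = 1/(G - 1323) = 1/(-1323 + G))
N = -1273886 (N = -344450 - 929436 = -1273886)
N - u(J) = -1273886 - 1/(-1323 + sqrt(173))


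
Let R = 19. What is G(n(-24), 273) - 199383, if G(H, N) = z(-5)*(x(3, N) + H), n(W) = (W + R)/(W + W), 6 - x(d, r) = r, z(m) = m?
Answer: -9506329/48 ≈ -1.9805e+5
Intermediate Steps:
x(d, r) = 6 - r
n(W) = (19 + W)/(2*W) (n(W) = (W + 19)/(W + W) = (19 + W)/((2*W)) = (19 + W)*(1/(2*W)) = (19 + W)/(2*W))
G(H, N) = -30 - 5*H + 5*N (G(H, N) = -5*((6 - N) + H) = -5*(6 + H - N) = -30 - 5*H + 5*N)
G(n(-24), 273) - 199383 = (-30 - 5*(19 - 24)/(2*(-24)) + 5*273) - 199383 = (-30 - 5*(-1)*(-5)/(2*24) + 1365) - 199383 = (-30 - 5*5/48 + 1365) - 199383 = (-30 - 25/48 + 1365) - 199383 = 64055/48 - 199383 = -9506329/48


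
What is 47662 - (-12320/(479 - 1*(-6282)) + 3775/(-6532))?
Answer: 2104995849039/44162852 ≈ 47664.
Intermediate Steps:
47662 - (-12320/(479 - 1*(-6282)) + 3775/(-6532)) = 47662 - (-12320/(479 + 6282) + 3775*(-1/6532)) = 47662 - (-12320/6761 - 3775/6532) = 47662 - 1*(-105997015/44162852) = 47662 + 105997015/44162852 = 2104995849039/44162852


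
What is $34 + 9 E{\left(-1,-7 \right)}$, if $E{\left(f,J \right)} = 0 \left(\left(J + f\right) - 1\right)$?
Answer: $34$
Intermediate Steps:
$E{\left(f,J \right)} = 0$ ($E{\left(f,J \right)} = 0 \left(-1 + J + f\right) = 0$)
$34 + 9 E{\left(-1,-7 \right)} = 34 + 9 \cdot 0 = 34 + 0 = 34$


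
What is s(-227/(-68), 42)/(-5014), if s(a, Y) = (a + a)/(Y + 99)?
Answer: -227/24037116 ≈ -9.4437e-6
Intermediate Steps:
s(a, Y) = 2*a/(99 + Y) (s(a, Y) = (2*a)/(99 + Y) = 2*a/(99 + Y))
s(-227/(-68), 42)/(-5014) = (2*(-227/(-68))/(99 + 42))/(-5014) = (2*(-227*(-1/68))/141)*(-1/5014) = (2*(227/68)*(1/141))*(-1/5014) = (227/4794)*(-1/5014) = -227/24037116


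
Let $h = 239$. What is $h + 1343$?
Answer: $1582$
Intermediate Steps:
$h + 1343 = 239 + 1343 = 1582$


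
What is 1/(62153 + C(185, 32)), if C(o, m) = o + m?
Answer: 1/62370 ≈ 1.6033e-5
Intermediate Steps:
C(o, m) = m + o
1/(62153 + C(185, 32)) = 1/(62153 + (32 + 185)) = 1/(62153 + 217) = 1/62370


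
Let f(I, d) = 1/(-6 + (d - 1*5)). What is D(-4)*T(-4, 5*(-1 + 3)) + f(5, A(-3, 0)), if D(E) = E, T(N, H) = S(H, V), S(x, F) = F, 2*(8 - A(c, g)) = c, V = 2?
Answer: -26/3 ≈ -8.6667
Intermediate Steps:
A(c, g) = 8 - c/2
T(N, H) = 2
f(I, d) = 1/(-11 + d) (f(I, d) = 1/(-6 + (d - 5)) = 1/(-6 + (-5 + d)) = 1/(-11 + d))
D(-4)*T(-4, 5*(-1 + 3)) + f(5, A(-3, 0)) = -4*2 + 1/(-11 + (8 - ½*(-3))) = -8 + 1/(-11 + (8 + 3/2)) = -8 + 1/(-11 + 19/2) = -8 + 1/(-3/2) = -8 - ⅔ = -26/3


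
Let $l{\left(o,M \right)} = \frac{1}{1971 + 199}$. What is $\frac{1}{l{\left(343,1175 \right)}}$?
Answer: $2170$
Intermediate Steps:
$l{\left(o,M \right)} = \frac{1}{2170}$
$\frac{1}{l{\left(343,1175 \right)}} = \frac{1}{\frac{1}{2170}} = 2170$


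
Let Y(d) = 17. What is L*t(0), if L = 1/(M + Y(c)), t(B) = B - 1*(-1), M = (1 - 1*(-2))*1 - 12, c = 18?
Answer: 1/8 ≈ 0.12500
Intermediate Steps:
M = -9 (M = (1 + 2)*1 - 12 = 3*1 - 12 = 3 - 12 = -9)
t(B) = 1 + B (t(B) = B + 1 = 1 + B)
L = 1/8 (L = 1/(-9 + 17) = 1/8 ≈ 0.12500)
L*t(0) = (1 + 0)/8 = (1/8)*1 = 1/8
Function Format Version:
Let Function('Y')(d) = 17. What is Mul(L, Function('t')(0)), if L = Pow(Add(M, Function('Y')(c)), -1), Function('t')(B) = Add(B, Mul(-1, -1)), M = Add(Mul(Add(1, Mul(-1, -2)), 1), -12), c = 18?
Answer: Rational(1, 8) ≈ 0.12500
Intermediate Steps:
M = -9 (M = Add(Mul(Add(1, 2), 1), -12) = Add(Mul(3, 1), -12) = Add(3, -12) = -9)
Function('t')(B) = Add(1, B) (Function('t')(B) = Add(B, 1) = Add(1, B))
L = Rational(1, 8) (L = Pow(Add(-9, 17), -1) = Pow(8, -1) = Rational(1, 8) ≈ 0.12500)
Mul(L, Function('t')(0)) = Mul(Rational(1, 8), Add(1, 0)) = Mul(Rational(1, 8), 1) = Rational(1, 8)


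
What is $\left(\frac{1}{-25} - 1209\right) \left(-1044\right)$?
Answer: $\frac{31555944}{25} \approx 1.2622 \cdot 10^{6}$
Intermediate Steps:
$\left(\frac{1}{-25} - 1209\right) \left(-1044\right) = \left(- \frac{1}{25} - 1209\right) \left(-1044\right) = \left(- \frac{30226}{25}\right) \left(-1044\right) = \frac{31555944}{25}$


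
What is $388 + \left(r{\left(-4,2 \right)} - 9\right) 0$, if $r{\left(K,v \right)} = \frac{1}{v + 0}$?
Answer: $388$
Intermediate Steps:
$r{\left(K,v \right)} = \frac{1}{v}$
$388 + \left(r{\left(-4,2 \right)} - 9\right) 0 = 388 + \left(\frac{1}{2} - 9\right) 0 = 388 - 0 = 388 + 0 = 388$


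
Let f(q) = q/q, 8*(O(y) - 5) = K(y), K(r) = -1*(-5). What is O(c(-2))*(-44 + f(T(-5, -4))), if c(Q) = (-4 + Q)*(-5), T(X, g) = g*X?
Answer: -1935/8 ≈ -241.88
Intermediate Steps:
T(X, g) = X*g
c(Q) = 20 - 5*Q
K(r) = 5
O(y) = 45/8 (O(y) = 5 + (1/8)*5 = 5 + 5/8 = 45/8)
f(q) = 1
O(c(-2))*(-44 + f(T(-5, -4))) = 45*(-44 + 1)/8 = (45/8)*(-43) = -1935/8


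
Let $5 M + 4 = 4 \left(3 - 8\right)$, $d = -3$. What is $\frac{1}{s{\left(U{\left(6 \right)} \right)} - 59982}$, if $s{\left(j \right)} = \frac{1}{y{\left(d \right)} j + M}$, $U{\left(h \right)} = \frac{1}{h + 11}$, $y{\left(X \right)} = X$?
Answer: $- \frac{423}{25372471} \approx -1.6672 \cdot 10^{-5}$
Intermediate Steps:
$U{\left(h \right)} = \frac{1}{11 + h}$
$M = - \frac{24}{5}$ ($M = - \frac{4}{5} + \frac{4 \left(3 - 8\right)}{5} = - \frac{4}{5} + \frac{4 \left(-5\right)}{5} = - \frac{4}{5} + \frac{1}{5} \left(-20\right) = - \frac{4}{5} - 4 = - \frac{24}{5} \approx -4.8$)
$s{\left(j \right)} = \frac{1}{- \frac{24}{5} - 3 j}$ ($s{\left(j \right)} = \frac{1}{- 3 j - \frac{24}{5}} = \frac{1}{- \frac{24}{5} - 3 j}$)
$\frac{1}{s{\left(U{\left(6 \right)} \right)} - 59982} = \frac{1}{\frac{5}{3 \left(-8 - \frac{5}{11 + 6}\right)} - 59982} = \frac{1}{\frac{5}{3 \left(-8 - \frac{5}{17}\right)} - 59982} = \frac{1}{\frac{5}{3 \left(- \frac{141}{17}\right)} - 59982} = \frac{1}{\frac{5}{3} \left(- \frac{17}{141}\right) - 59982} = \frac{1}{- \frac{85}{423} - 59982} = \frac{1}{- \frac{25372471}{423}} = - \frac{423}{25372471}$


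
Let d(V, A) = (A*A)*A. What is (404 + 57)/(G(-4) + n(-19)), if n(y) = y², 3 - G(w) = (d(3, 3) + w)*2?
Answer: 461/318 ≈ 1.4497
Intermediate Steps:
d(V, A) = A³ (d(V, A) = A²*A = A³)
G(w) = -51 - 2*w (G(w) = 3 - (3³ + w)*2 = 3 - (27 + w)*2 = 3 - (54 + 2*w) = 3 + (-54 - 2*w) = -51 - 2*w)
(404 + 57)/(G(-4) + n(-19)) = (404 + 57)/((-51 - 2*(-4)) + (-19)²) = 461/((-51 + 8) + 361) = 461/(-43 + 361) = 461/318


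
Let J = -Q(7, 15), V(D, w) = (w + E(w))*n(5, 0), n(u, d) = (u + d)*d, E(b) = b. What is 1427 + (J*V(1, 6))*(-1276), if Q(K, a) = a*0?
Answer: 1427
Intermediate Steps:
Q(K, a) = 0
n(u, d) = d*(d + u) (n(u, d) = (d + u)*d = d*(d + u))
V(D, w) = 0 (V(D, w) = (w + w)*(0*(0 + 5)) = (2*w)*(0*5) = (2*w)*0 = 0)
J = 0 (J = -1*0 = 0)
1427 + (J*V(1, 6))*(-1276) = 1427 + (0*0)*(-1276) = 1427 + 0*(-1276) = 1427 + 0 = 1427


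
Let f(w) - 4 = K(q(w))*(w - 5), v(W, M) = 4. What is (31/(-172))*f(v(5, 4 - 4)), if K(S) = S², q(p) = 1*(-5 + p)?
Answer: -93/172 ≈ -0.54070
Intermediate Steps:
q(p) = -5 + p
f(w) = 4 + (-5 + w)³ (f(w) = 4 + (-5 + w)²*(w - 5) = 4 + (-5 + w)²*(-5 + w) = 4 + (-5 + w)³)
(31/(-172))*f(v(5, 4 - 4)) = (31/(-172))*(-121 + 4³ - 15*4² + 75*4) = (-1/172*31)*(-121 + 64 - 15*16 + 300) = -31*(-121 + 64 - 240 + 300)/172 = -31/172*3 = -93/172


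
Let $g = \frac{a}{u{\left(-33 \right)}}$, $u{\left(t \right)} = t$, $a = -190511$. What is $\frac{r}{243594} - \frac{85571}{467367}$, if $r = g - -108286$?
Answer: $\frac{357091446847}{1252325766978} \approx 0.28514$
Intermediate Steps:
$g = \frac{190511}{33}$ ($g = - \frac{190511}{-33} = \left(-190511\right) \left(- \frac{1}{33}\right) = \frac{190511}{33} \approx 5773.1$)
$r = \frac{3763949}{33}$ ($r = \frac{190511}{33} - -108286 = \frac{190511}{33} + 108286 = \frac{3763949}{33} \approx 1.1406 \cdot 10^{5}$)
$\frac{r}{243594} - \frac{85571}{467367} = \frac{3763949}{33 \cdot 243594} - \frac{85571}{467367} = \frac{3763949}{33} \cdot \frac{1}{243594} - \frac{85571}{467367} = \frac{3763949}{8038602} - \frac{85571}{467367} = \frac{357091446847}{1252325766978}$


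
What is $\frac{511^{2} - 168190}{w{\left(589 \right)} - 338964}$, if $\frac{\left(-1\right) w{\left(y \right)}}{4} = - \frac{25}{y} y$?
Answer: $- \frac{92931}{338864} \approx -0.27424$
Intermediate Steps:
$w{\left(y \right)} = 100$ ($w{\left(y \right)} = - 4 - \frac{25}{y} y = \left(-4\right) \left(-25\right) = 100$)
$\frac{511^{2} - 168190}{w{\left(589 \right)} - 338964} = \frac{511^{2} - 168190}{100 - 338964} = \frac{261121 - 168190}{-338864} = 92931 \left(- \frac{1}{338864}\right) = - \frac{92931}{338864}$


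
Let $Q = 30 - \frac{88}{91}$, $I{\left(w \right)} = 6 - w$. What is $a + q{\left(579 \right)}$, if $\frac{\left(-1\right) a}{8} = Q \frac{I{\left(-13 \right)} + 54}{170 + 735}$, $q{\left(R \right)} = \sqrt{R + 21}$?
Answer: $- \frac{1542928}{82355} + 10 \sqrt{6} \approx 5.7598$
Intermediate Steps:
$Q = \frac{2642}{91}$ ($Q = 30 - \frac{88}{91} = \frac{2642}{91} \approx 29.033$)
$q{\left(R \right)} = \sqrt{21 + R}$
$a = - \frac{1542928}{82355}$ ($a = - 8 \frac{2642 \frac{\left(6 - -13\right) + 54}{170 + 735}}{91} = - 8 \frac{2642 \frac{\left(6 + 13\right) + 54}{905}}{91} = - 8 \frac{2642 \left(19 + 54\right) \frac{1}{905}}{91} = - 8 \frac{2642 \cdot 73 \cdot \frac{1}{905}}{91} = - 8 \cdot \frac{2642}{91} \cdot \frac{73}{905} = \left(-8\right) \frac{192866}{82355} = - \frac{1542928}{82355} \approx -18.735$)
$a + q{\left(579 \right)} = - \frac{1542928}{82355} + \sqrt{21 + 579} = - \frac{1542928}{82355} + \sqrt{600} = - \frac{1542928}{82355} + 10 \sqrt{6}$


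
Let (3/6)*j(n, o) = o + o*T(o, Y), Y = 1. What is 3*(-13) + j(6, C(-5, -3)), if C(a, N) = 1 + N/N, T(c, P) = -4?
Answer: -51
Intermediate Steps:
C(a, N) = 2 (C(a, N) = 1 + 1 = 2)
j(n, o) = -6*o (j(n, o) = 2*(o + o*(-4)) = 2*(o - 4*o) = 2*(-3*o) = -6*o)
3*(-13) + j(6, C(-5, -3)) = 3*(-13) - 6*2 = -39 - 12 = -51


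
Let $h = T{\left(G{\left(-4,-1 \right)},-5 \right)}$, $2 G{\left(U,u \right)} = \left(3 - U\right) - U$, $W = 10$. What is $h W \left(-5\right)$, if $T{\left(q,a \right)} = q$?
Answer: $-275$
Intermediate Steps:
$G{\left(U,u \right)} = \frac{3}{2} - U$ ($G{\left(U,u \right)} = \frac{\left(3 - U\right) - U}{2} = \frac{3 - 2 U}{2} = \frac{3}{2} - U$)
$h = \frac{11}{2}$ ($h = \frac{3}{2} - -4 = \frac{3}{2} + 4 = \frac{11}{2} \approx 5.5$)
$h W \left(-5\right) = \frac{11}{2} \cdot 10 \left(-5\right) = 55 \left(-5\right) = -275$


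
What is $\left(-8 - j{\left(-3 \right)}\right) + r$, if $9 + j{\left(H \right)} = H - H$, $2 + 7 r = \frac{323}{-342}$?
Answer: $\frac{73}{126} \approx 0.57936$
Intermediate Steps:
$r = - \frac{53}{126}$ ($r = - \frac{2}{7} + \frac{323 \frac{1}{-342}}{7} = - \frac{2}{7} + \frac{323 \left(- \frac{1}{342}\right)}{7} = - \frac{2}{7} + \frac{1}{7} \left(- \frac{17}{18}\right) = - \frac{2}{7} - \frac{17}{126} = - \frac{53}{126} \approx -0.42063$)
$j{\left(H \right)} = -9$ ($j{\left(H \right)} = -9 + \left(H - H\right) = -9 + 0 = -9$)
$\left(-8 - j{\left(-3 \right)}\right) + r = \left(-8 - -9\right) - \frac{53}{126} = \left(-8 + 9\right) - \frac{53}{126} = 1 - \frac{53}{126} = \frac{73}{126}$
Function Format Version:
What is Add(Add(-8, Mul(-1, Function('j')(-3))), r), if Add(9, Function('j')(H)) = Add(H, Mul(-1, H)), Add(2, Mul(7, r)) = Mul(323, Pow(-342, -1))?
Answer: Rational(73, 126) ≈ 0.57936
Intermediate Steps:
r = Rational(-53, 126) (r = Add(Rational(-2, 7), Mul(Rational(1, 7), Mul(323, Pow(-342, -1)))) = Add(Rational(-2, 7), Mul(Rational(1, 7), Mul(323, Rational(-1, 342)))) = Add(Rational(-2, 7), Mul(Rational(1, 7), Rational(-17, 18))) = Add(Rational(-2, 7), Rational(-17, 126)) = Rational(-53, 126) ≈ -0.42063)
Function('j')(H) = -9 (Function('j')(H) = Add(-9, Add(H, Mul(-1, H))) = Add(-9, 0) = -9)
Add(Add(-8, Mul(-1, Function('j')(-3))), r) = Add(Add(-8, Mul(-1, -9)), Rational(-53, 126)) = Add(Add(-8, 9), Rational(-53, 126)) = Add(1, Rational(-53, 126)) = Rational(73, 126)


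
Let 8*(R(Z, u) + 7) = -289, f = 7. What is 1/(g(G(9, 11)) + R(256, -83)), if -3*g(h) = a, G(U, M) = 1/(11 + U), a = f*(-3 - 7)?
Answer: -24/475 ≈ -0.050526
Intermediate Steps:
R(Z, u) = -345/8 (R(Z, u) = -7 + (1/8)*(-289) = -7 - 289/8 = -345/8)
a = -70 (a = 7*(-3 - 7) = 7*(-10) = -70)
g(h) = 70/3 (g(h) = -1/3*(-70) = 70/3)
1/(g(G(9, 11)) + R(256, -83)) = 1/(70/3 - 345/8) = 1/(-475/24) = -24/475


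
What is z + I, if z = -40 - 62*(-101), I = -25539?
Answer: -19317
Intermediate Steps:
z = 6222 (z = -40 + 6262 = 6222)
z + I = 6222 - 25539 = -19317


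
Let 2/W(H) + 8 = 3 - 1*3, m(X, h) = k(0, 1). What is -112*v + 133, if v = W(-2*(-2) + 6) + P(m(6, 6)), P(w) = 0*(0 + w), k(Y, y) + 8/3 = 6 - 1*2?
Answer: 161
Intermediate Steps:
k(Y, y) = 4/3 (k(Y, y) = -8/3 + (6 - 1*2) = -8/3 + (6 - 2) = -8/3 + 4 = 4/3)
m(X, h) = 4/3
P(w) = 0 (P(w) = 0*w = 0)
W(H) = -1/4 (W(H) = 2/(-8 + (3 - 1*3)) = 2/(-8 + (3 - 3)) = 2/(-8 + 0) = 2/(-8) = 2*(-1/8) = -1/4)
v = -1/4 (v = -1/4 + 0 = -1/4 ≈ -0.25000)
-112*v + 133 = -112*(-1/4) + 133 = 28 + 133 = 161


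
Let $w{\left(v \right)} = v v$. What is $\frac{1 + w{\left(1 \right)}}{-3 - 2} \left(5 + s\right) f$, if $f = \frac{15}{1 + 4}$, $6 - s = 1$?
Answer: $-12$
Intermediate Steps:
$s = 5$ ($s = 6 - 1 = 5$)
$w{\left(v \right)} = v^{2}$
$f = 3$ ($f = \frac{15}{5} = 15 \cdot \frac{1}{5} = 3$)
$\frac{1 + w{\left(1 \right)}}{-3 - 2} \left(5 + s\right) f = \frac{1 + 1^{2}}{-3 - 2} \left(5 + 5\right) 3 = \frac{1 + 1}{-5} \cdot 10 \cdot 3 = \left(- \frac{1}{5}\right) 2 \cdot 10 \cdot 3 = \left(- \frac{2}{5}\right) 10 \cdot 3 = \left(-4\right) 3 = -12$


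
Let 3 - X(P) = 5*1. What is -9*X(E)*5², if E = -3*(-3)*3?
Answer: 450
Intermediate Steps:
E = 27 (E = 9*3 = 27)
X(P) = -2 (X(P) = 3 - 5 = -2)
-9*X(E)*5² = -9*(-2)*5² = 18*25 = 450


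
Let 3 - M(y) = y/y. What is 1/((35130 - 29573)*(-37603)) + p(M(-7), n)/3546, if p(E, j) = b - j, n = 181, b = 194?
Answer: 2716474777/740971702566 ≈ 0.0036661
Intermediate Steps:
M(y) = 2 (M(y) = 3 - y/y = 3 - 1*1 = 3 - 1 = 2)
p(E, j) = 194 - j
1/((35130 - 29573)*(-37603)) + p(M(-7), n)/3546 = 1/((35130 - 29573)*(-37603)) + (194 - 1*181)/3546 = -1/37603/5557 + (194 - 181)*(1/3546) = (1/5557)*(-1/37603) + 13*(1/3546) = -1/208959871 + 13/3546 = 2716474777/740971702566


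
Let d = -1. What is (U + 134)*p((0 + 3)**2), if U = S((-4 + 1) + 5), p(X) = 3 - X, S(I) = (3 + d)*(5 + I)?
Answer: -888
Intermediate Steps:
S(I) = 10 + 2*I (S(I) = (3 - 1)*(5 + I) = 2*(5 + I) = 10 + 2*I)
U = 14 (U = 10 + 2*((-4 + 1) + 5) = 10 + 2*(-3 + 5) = 10 + 2*2 = 10 + 4 = 14)
(U + 134)*p((0 + 3)**2) = (14 + 134)*(3 - (0 + 3)**2) = 148*(3 - 1*3**2) = 148*(3 - 1*9) = 148*(3 - 9) = 148*(-6) = -888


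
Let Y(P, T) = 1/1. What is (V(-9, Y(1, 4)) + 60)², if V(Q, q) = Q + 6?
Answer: 3249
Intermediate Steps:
Y(P, T) = 1 (Y(P, T) = 1*1 = 1)
V(Q, q) = 6 + Q
(V(-9, Y(1, 4)) + 60)² = ((6 - 9) + 60)² = (-3 + 60)² = 57² = 3249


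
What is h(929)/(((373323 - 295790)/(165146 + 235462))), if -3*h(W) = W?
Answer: -124054944/77533 ≈ -1600.0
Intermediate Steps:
h(W) = -W/3
h(929)/(((373323 - 295790)/(165146 + 235462))) = (-⅓*929)/(((373323 - 295790)/(165146 + 235462))) = -929/(3*(77533/400608)) = -929/(3*(77533*(1/400608))) = -929/(3*77533/400608) = -929/3*400608/77533 = -124054944/77533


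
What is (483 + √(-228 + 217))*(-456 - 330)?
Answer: -379638 - 786*I*√11 ≈ -3.7964e+5 - 2606.9*I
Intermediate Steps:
(483 + √(-228 + 217))*(-456 - 330) = (483 + √(-11))*(-786) = (483 + I*√11)*(-786) = -379638 - 786*I*√11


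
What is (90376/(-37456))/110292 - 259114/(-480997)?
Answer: 10292131123639/19106205161736 ≈ 0.53868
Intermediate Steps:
(90376/(-37456))/110292 - 259114/(-480997) = (90376*(-1/37456))*(1/110292) - 259114*(-1/480997) = -11297/4682*1/110292 + 259114/480997 = -869/39722088 + 259114/480997 = 10292131123639/19106205161736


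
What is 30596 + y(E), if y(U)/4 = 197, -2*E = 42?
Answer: 31384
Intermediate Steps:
E = -21 (E = -½*42 = -21)
y(U) = 788 (y(U) = 4*197 = 788)
30596 + y(E) = 30596 + 788 = 31384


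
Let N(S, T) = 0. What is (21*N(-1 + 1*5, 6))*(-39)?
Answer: 0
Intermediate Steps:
(21*N(-1 + 1*5, 6))*(-39) = (21*0)*(-39) = 0*(-39) = 0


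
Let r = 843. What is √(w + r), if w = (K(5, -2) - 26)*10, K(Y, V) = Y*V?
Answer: √483 ≈ 21.977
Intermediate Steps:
K(Y, V) = V*Y
w = -360 (w = (-2*5 - 26)*10 = (-10 - 26)*10 = -36*10 = -360)
√(w + r) = √(-360 + 843) = √483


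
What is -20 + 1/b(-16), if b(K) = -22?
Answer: -441/22 ≈ -20.045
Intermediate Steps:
-20 + 1/b(-16) = -20 + 1/(-22) = -20 - 1/22 = -441/22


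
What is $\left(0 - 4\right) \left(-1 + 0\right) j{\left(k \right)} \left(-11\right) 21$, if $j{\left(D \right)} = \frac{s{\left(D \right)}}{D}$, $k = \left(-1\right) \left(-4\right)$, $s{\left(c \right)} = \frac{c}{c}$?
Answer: $-231$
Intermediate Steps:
$s{\left(c \right)} = 1$
$k = 4$
$j{\left(D \right)} = \frac{1}{D}$ ($j{\left(D \right)} = 1 \frac{1}{D} = \frac{1}{D}$)
$\left(0 - 4\right) \left(-1 + 0\right) j{\left(k \right)} \left(-11\right) 21 = \left(0 - 4\right) \left(-1 + 0\right) \frac{1}{4} \left(-11\right) 21 = \left(-4\right) \left(-1\right) \frac{1}{4} \left(-11\right) 21 = 4 \left(- \frac{11}{4}\right) 21 = \left(-11\right) 21 = -231$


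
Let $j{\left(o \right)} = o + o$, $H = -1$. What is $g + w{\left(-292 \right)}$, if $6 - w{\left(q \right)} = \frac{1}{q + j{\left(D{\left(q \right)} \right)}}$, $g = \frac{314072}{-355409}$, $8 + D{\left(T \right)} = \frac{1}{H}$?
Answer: $\frac{564053829}{110176790} \approx 5.1195$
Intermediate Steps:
$D{\left(T \right)} = -9$ ($D{\left(T \right)} = -8 + \frac{1}{-1} = -8 - 1 = -9$)
$j{\left(o \right)} = 2 o$
$g = - \frac{314072}{355409}$ ($g = 314072 \left(- \frac{1}{355409}\right) = - \frac{314072}{355409} \approx -0.88369$)
$w{\left(q \right)} = 6 - \frac{1}{-18 + q}$ ($w{\left(q \right)} = 6 - \frac{1}{q + 2 \left(-9\right)} = 6 - \frac{1}{q - 18} = 6 - \frac{1}{-18 + q}$)
$g + w{\left(-292 \right)} = - \frac{314072}{355409} + \frac{-109 + 6 \left(-292\right)}{-18 - 292} = - \frac{314072}{355409} + \frac{-109 - 1752}{-310} = - \frac{314072}{355409} - - \frac{1861}{310} = - \frac{314072}{355409} + \frac{1861}{310} = \frac{564053829}{110176790}$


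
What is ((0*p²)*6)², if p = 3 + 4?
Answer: 0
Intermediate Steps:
p = 7
((0*p²)*6)² = ((0*7²)*6)² = ((0*49)*6)² = (0*6)² = 0² = 0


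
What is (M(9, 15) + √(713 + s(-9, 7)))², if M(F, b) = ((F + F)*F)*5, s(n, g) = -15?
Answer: (810 + √698)² ≈ 6.9960e+5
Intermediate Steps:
M(F, b) = 10*F² (M(F, b) = ((2*F)*F)*5 = (2*F²)*5 = 10*F²)
(M(9, 15) + √(713 + s(-9, 7)))² = (10*9² + √(713 - 15))² = (10*81 + √698)² = (810 + √698)²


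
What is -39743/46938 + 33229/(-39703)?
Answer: -3137619131/1863579414 ≈ -1.6837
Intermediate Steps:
-39743/46938 + 33229/(-39703) = -39743*1/46938 + 33229*(-1/39703) = -39743/46938 - 33229/39703 = -3137619131/1863579414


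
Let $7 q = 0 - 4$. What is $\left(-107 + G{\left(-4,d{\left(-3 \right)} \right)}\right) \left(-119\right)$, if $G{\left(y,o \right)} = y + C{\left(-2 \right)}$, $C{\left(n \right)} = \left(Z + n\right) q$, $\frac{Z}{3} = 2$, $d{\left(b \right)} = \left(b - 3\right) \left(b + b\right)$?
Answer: $13481$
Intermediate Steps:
$d{\left(b \right)} = 2 b \left(-3 + b\right)$ ($d{\left(b \right)} = \left(-3 + b\right) 2 b = 2 b \left(-3 + b\right)$)
$q = - \frac{4}{7}$ ($q = \frac{0 - 4}{7} = \frac{1}{7} \left(-4\right) = - \frac{4}{7} \approx -0.57143$)
$Z = 6$ ($Z = 3 \cdot 2 = 6$)
$C{\left(n \right)} = - \frac{24}{7} - \frac{4 n}{7}$ ($C{\left(n \right)} = \left(6 + n\right) \left(- \frac{4}{7}\right) = - \frac{24}{7} - \frac{4 n}{7}$)
$G{\left(y,o \right)} = - \frac{16}{7} + y$ ($G{\left(y,o \right)} = y - \frac{16}{7} = - \frac{16}{7} + y$)
$\left(-107 + G{\left(-4,d{\left(-3 \right)} \right)}\right) \left(-119\right) = \left(-107 - \frac{44}{7}\right) \left(-119\right) = \left(- \frac{793}{7}\right) \left(-119\right) = 13481$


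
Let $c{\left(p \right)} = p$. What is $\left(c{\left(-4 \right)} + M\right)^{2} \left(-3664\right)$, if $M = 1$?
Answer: $-32976$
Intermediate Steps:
$\left(c{\left(-4 \right)} + M\right)^{2} \left(-3664\right) = \left(-4 + 1\right)^{2} \left(-3664\right) = \left(-3\right)^{2} \left(-3664\right) = 9 \left(-3664\right) = -32976$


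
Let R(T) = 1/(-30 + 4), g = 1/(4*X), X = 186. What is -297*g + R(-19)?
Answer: -1411/3224 ≈ -0.43765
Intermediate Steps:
g = 1/744 (g = 1/(4*186) = 1/744 ≈ 0.0013441)
R(T) = -1/26 (R(T) = 1/(-26) = -1/26)
-297*g + R(-19) = -297*1/744 - 1/26 = -99/248 - 1/26 = -1411/3224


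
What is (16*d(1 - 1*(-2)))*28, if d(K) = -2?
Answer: -896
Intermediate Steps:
(16*d(1 - 1*(-2)))*28 = (16*(-2))*28 = -32*28 = -896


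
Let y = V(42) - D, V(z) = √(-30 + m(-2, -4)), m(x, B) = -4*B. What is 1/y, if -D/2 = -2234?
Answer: -2234/9981519 - I*√14/19963038 ≈ -0.00022381 - 1.8743e-7*I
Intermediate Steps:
D = 4468 (D = -2*(-2234) = 4468)
V(z) = I*√14 (V(z) = √(-30 - 4*(-4)) = √(-30 + 16) = √(-14) = I*√14)
y = -4468 + I*√14 (y = I*√14 - 1*4468 = I*√14 - 4468 = -4468 + I*√14 ≈ -4468.0 + 3.7417*I)
1/y = 1/(-4468 + I*√14)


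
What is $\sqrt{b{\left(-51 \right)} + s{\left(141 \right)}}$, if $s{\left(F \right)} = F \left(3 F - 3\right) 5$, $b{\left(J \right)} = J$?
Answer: $\sqrt{296049} \approx 544.1$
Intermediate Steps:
$s{\left(F \right)} = 5 F \left(-3 + 3 F\right)$ ($s{\left(F \right)} = F \left(-3 + 3 F\right) 5 = 5 F \left(-3 + 3 F\right)$)
$\sqrt{b{\left(-51 \right)} + s{\left(141 \right)}} = \sqrt{-51 + 15 \cdot 141 \left(-1 + 141\right)} = \sqrt{-51 + 15 \cdot 141 \cdot 140} = \sqrt{-51 + 296100} = \sqrt{296049}$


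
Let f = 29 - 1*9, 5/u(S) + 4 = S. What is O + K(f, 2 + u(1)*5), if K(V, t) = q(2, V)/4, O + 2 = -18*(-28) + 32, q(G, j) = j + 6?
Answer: 1081/2 ≈ 540.50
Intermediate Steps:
u(S) = 5/(-4 + S)
f = 20 (f = 29 - 9 = 20)
q(G, j) = 6 + j
O = 534 (O = -2 + (-18*(-28) + 32) = -2 + (504 + 32) = -2 + 536 = 534)
K(V, t) = 3/2 + V/4 (K(V, t) = (6 + V)/4 = (6 + V)*(1/4) = 3/2 + V/4)
O + K(f, 2 + u(1)*5) = 534 + (3/2 + (1/4)*20) = 534 + (3/2 + 5) = 534 + 13/2 = 1081/2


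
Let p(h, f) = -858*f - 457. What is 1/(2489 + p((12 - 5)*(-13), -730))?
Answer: 1/628372 ≈ 1.5914e-6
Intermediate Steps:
p(h, f) = -457 - 858*f
1/(2489 + p((12 - 5)*(-13), -730)) = 1/(2489 + (-457 - 858*(-730))) = 1/(2489 + (-457 + 626340)) = 1/(2489 + 625883) = 1/628372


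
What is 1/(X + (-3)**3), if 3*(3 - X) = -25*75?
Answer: 1/601 ≈ 0.0016639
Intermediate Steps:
X = 628 (X = 3 - (-25)*75/3 = 3 - 1/3*(-1875) = 3 + 625 = 628)
1/(X + (-3)**3) = 1/(628 + (-3)**3) = 1/(628 - 27) = 1/601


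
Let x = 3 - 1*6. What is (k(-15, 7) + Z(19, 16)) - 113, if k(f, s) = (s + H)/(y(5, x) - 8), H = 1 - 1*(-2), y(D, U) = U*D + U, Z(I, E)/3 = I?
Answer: -733/13 ≈ -56.385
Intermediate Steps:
Z(I, E) = 3*I
x = -3 (x = 3 - 6 = -3)
y(D, U) = U + D*U (y(D, U) = D*U + U = U + D*U)
H = 3 (H = 1 + 2 = 3)
k(f, s) = -3/26 - s/26 (k(f, s) = (s + 3)/(-3*(1 + 5) - 8) = (3 + s)/(-3*6 - 8) = (3 + s)/(-18 - 8) = (3 + s)/(-26) = (3 + s)*(-1/26) = -3/26 - s/26)
(k(-15, 7) + Z(19, 16)) - 113 = ((-3/26 - 1/26*7) + 3*19) - 113 = ((-3/26 - 7/26) + 57) - 113 = (-5/13 + 57) - 113 = 736/13 - 113 = -733/13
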